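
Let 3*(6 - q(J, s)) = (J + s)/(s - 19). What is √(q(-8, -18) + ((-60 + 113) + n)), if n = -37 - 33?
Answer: I*√138417/111 ≈ 3.3517*I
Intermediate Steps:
q(J, s) = 6 - (J + s)/(3*(-19 + s)) (q(J, s) = 6 - (J + s)/(3*(s - 19)) = 6 - (J + s)/(3*(-19 + s)))
n = -70
√(q(-8, -18) + ((-60 + 113) + n)) = √((-342 - 1*(-8) + 17*(-18))/(3*(-19 - 18)) + ((-60 + 113) - 70)) = √((⅓)*(-342 + 8 - 306)/(-37) + (53 - 70)) = √((⅓)*(-1/37)*(-640) - 17) = √(640/111 - 17) = √(-1247/111) = I*√138417/111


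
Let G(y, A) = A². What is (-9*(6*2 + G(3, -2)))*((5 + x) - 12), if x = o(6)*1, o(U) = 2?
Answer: 720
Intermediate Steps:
x = 2 (x = 2*1 = 2)
(-9*(6*2 + G(3, -2)))*((5 + x) - 12) = (-9*(6*2 + (-2)²))*((5 + 2) - 12) = (-9*(12 + 4))*(7 - 12) = -9*16*(-5) = -144*(-5) = 720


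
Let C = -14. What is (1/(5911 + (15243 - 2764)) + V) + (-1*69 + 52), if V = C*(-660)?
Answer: 169610971/18390 ≈ 9223.0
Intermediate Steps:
V = 9240 (V = -14*(-660) = 9240)
(1/(5911 + (15243 - 2764)) + V) + (-1*69 + 52) = (1/(5911 + (15243 - 2764)) + 9240) + (-1*69 + 52) = (1/(5911 + 12479) + 9240) + (-69 + 52) = (1/18390 + 9240) - 17 = 169923601/18390 - 17 = 169610971/18390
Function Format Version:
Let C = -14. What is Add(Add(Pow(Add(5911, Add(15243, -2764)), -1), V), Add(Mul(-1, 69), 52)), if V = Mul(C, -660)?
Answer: Rational(169610971, 18390) ≈ 9223.0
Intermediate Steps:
V = 9240 (V = Mul(-14, -660) = 9240)
Add(Add(Pow(Add(5911, Add(15243, -2764)), -1), V), Add(Mul(-1, 69), 52)) = Add(Add(Pow(Add(5911, Add(15243, -2764)), -1), 9240), Add(Mul(-1, 69), 52)) = Add(Add(Pow(Add(5911, 12479), -1), 9240), Add(-69, 52)) = Add(Add(Pow(18390, -1), 9240), -17) = Add(Add(Rational(1, 18390), 9240), -17) = Add(Rational(169923601, 18390), -17) = Rational(169610971, 18390)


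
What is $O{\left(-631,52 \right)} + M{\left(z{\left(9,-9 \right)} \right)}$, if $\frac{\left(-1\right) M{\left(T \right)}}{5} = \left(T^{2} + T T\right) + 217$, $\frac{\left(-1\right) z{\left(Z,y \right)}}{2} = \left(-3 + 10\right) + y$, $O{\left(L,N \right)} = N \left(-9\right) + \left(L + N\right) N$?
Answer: $-31821$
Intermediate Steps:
$O{\left(L,N \right)} = - 9 N + N \left(L + N\right)$
$z{\left(Z,y \right)} = -14 - 2 y$ ($z{\left(Z,y \right)} = - 2 \left(\left(-3 + 10\right) + y\right) = - 2 \left(7 + y\right) = -14 - 2 y$)
$M{\left(T \right)} = -1085 - 10 T^{2}$ ($M{\left(T \right)} = - 5 \left(\left(T^{2} + T T\right) + 217\right) = - 5 \left(\left(T^{2} + T^{2}\right) + 217\right) = - 5 \left(2 T^{2} + 217\right) = - 5 \left(217 + 2 T^{2}\right) = -1085 - 10 T^{2}$)
$O{\left(-631,52 \right)} + M{\left(z{\left(9,-9 \right)} \right)} = 52 \left(-9 - 631 + 52\right) - \left(1085 + 10 \left(-14 - -18\right)^{2}\right) = 52 \left(-588\right) - \left(1085 + 10 \left(-14 + 18\right)^{2}\right) = -30576 - \left(1085 + 10 \cdot 4^{2}\right) = -30576 - 1245 = -31821$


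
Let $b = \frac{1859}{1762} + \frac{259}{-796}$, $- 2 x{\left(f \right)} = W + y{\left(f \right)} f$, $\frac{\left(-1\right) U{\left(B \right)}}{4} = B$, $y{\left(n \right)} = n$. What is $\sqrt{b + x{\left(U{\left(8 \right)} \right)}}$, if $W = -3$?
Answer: $\frac{i \sqrt{62674735837705}}{350638} \approx 22.578 i$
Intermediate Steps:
$U{\left(B \right)} = - 4 B$
$x{\left(f \right)} = \frac{3}{2} - \frac{f^{2}}{2}$ ($x{\left(f \right)} = - \frac{-3 + f f}{2} = - \frac{-3 + f^{2}}{2} = \frac{3}{2} - \frac{f^{2}}{2}$)
$b = \frac{511703}{701276}$ ($b = 1859 \cdot \frac{1}{1762} + 259 \left(- \frac{1}{796}\right) = \frac{1859}{1762} - \frac{259}{796} = \frac{511703}{701276} \approx 0.72967$)
$\sqrt{b + x{\left(U{\left(8 \right)} \right)}} = \sqrt{\frac{511703}{701276} + \left(\frac{3}{2} - \frac{\left(\left(-4\right) 8\right)^{2}}{2}\right)} = \sqrt{\frac{511703}{701276} + \left(\frac{3}{2} - \frac{\left(-32\right)^{2}}{2}\right)} = \sqrt{\frac{511703}{701276} + \left(\frac{3}{2} - 512\right)} = \sqrt{\frac{511703}{701276} - \frac{1021}{2}} = \sqrt{- \frac{357489695}{701276}} = \frac{i \sqrt{62674735837705}}{350638}$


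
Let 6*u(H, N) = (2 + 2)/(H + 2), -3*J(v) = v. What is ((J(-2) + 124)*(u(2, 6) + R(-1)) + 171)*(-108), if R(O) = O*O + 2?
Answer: -61104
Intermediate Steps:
J(v) = -v/3
R(O) = 2 + O² (R(O) = O² + 2 = 2 + O²)
u(H, N) = 2/(3*(2 + H)) (u(H, N) = ((2 + 2)/(H + 2))/6 = (4/(2 + H))/6 = 2/(3*(2 + H)))
((J(-2) + 124)*(u(2, 6) + R(-1)) + 171)*(-108) = ((-⅓*(-2) + 124)*(2/(3*(2 + 2)) + (2 + (-1)²)) + 171)*(-108) = ((⅔ + 124)*((⅔)/4 + (2 + 1)) + 171)*(-108) = (374*((⅔)*(¼) + 3)/3 + 171)*(-108) = (374*(⅙ + 3)/3 + 171)*(-108) = ((374/3)*(19/6) + 171)*(-108) = (3553/9 + 171)*(-108) = (5092/9)*(-108) = -61104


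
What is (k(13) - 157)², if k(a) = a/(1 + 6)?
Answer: 1179396/49 ≈ 24069.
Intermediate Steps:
k(a) = a/7
(k(13) - 157)² = ((⅐)*13 - 157)² = (13/7 - 157)² = (-1086/7)² = 1179396/49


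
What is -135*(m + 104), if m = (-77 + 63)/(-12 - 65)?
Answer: -154710/11 ≈ -14065.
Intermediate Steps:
m = 2/11 (m = -14/(-77) = -14*(-1/77) = 2/11 ≈ 0.18182)
-135*(m + 104) = -135*(2/11 + 104) = -135*1146/11 = -154710/11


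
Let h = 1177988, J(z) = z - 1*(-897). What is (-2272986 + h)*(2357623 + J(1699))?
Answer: -2584435084562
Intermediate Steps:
J(z) = 897 + z (J(z) = z + 897 = 897 + z)
(-2272986 + h)*(2357623 + J(1699)) = (-2272986 + 1177988)*(2357623 + (897 + 1699)) = -1094998*(2357623 + 2596) = -1094998*2360219 = -2584435084562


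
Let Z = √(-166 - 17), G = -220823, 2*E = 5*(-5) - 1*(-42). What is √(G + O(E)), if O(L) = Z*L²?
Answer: √(-883292 + 289*I*√183)/2 ≈ 1.0399 + 469.92*I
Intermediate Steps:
E = 17/2 (E = (5*(-5) - 1*(-42))/2 = (-25 + 42)/2 = (½)*17 = 17/2 ≈ 8.5000)
Z = I*√183 (Z = √(-183) = I*√183 ≈ 13.528*I)
O(L) = I*√183*L² (O(L) = (I*√183)*L² = I*√183*L²)
√(G + O(E)) = √(-220823 + I*√183*(17/2)²) = √(-220823 + I*√183*(289/4)) = √(-220823 + 289*I*√183/4)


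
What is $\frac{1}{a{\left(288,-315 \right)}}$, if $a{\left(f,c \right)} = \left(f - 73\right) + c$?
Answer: $- \frac{1}{100} \approx -0.01$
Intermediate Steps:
$a{\left(f,c \right)} = -73 + c + f$ ($a{\left(f,c \right)} = \left(-73 + f\right) + c = -73 + c + f$)
$\frac{1}{a{\left(288,-315 \right)}} = \frac{1}{-73 - 315 + 288} = \frac{1}{-100} = - \frac{1}{100}$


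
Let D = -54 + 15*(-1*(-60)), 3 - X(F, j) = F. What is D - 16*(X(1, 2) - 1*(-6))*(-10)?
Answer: 2126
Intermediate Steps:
X(F, j) = 3 - F
D = 846 (D = -54 + 15*60 = -54 + 900 = 846)
D - 16*(X(1, 2) - 1*(-6))*(-10) = 846 - 16*((3 - 1*1) - 1*(-6))*(-10) = 846 - 16*((3 - 1) + 6)*(-10) = 846 - 16*(2 + 6)*(-10) = 846 - 16*8*(-10) = 846 - 128*(-10) = 846 - 1*(-1280) = 846 + 1280 = 2126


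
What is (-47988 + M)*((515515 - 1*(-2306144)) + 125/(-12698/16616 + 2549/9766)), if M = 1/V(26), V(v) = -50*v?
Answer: -3593042453091540893339/26537707300 ≈ -1.3539e+11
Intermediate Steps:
M = -1/1300 (M = 1/(-50*26) = 1/(-1300) = -1/1300 ≈ -0.00076923)
(-47988 + M)*((515515 - 1*(-2306144)) + 125/(-12698/16616 + 2549/9766)) = (-47988 - 1/1300)*((515515 - 1*(-2306144)) + 125/(-12698/16616 + 2549/9766)) = -62384401*((515515 + 2306144) + 125/(-12698*1/16616 + 2549*(1/9766)))/1300 = -62384401*(2821659 + 125/(-6349/8308 + 2549/9766))/1300 = -62384401*(2821659 + 125/(-20413621/40567964))/1300 = -62384401*(2821659 - 40567964/20413621*125)/1300 = -62384401*(2821659 - 5070995500/20413621)/1300 = -62384401/1300*57595206421739/20413621 = -3593042453091540893339/26537707300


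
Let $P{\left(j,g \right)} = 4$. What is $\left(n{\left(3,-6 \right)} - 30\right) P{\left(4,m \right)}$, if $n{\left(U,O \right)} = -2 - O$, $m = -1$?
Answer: $-104$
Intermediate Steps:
$\left(n{\left(3,-6 \right)} - 30\right) P{\left(4,m \right)} = \left(\left(-2 - -6\right) - 30\right) 4 = \left(\left(-2 + 6\right) - 30\right) 4 = \left(4 - 30\right) 4 = \left(-26\right) 4 = -104$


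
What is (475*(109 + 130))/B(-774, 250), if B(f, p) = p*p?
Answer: 4541/2500 ≈ 1.8164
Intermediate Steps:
B(f, p) = p**2
(475*(109 + 130))/B(-774, 250) = (475*(109 + 130))/(250**2) = (475*239)/62500 = 113525*(1/62500) = 4541/2500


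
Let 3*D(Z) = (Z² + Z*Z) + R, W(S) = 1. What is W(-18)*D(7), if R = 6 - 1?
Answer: 103/3 ≈ 34.333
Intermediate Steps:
R = 5
D(Z) = 5/3 + 2*Z²/3 (D(Z) = ((Z² + Z*Z) + 5)/3 = ((Z² + Z²) + 5)/3 = (2*Z² + 5)/3 = (5 + 2*Z²)/3 = 5/3 + 2*Z²/3)
W(-18)*D(7) = 1*(5/3 + (⅔)*7²) = 1*(5/3 + (⅔)*49) = 1*(5/3 + 98/3) = 1*(103/3) = 103/3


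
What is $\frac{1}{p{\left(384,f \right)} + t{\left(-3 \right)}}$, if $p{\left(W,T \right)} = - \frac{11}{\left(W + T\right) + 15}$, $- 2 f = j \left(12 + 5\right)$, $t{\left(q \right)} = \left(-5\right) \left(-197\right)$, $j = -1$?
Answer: $\frac{815}{802753} \approx 0.0010153$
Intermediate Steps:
$t{\left(q \right)} = 985$
$f = \frac{17}{2}$ ($f = - \frac{\left(-1\right) \left(12 + 5\right)}{2} = - \frac{\left(-1\right) 17}{2} = \left(- \frac{1}{2}\right) \left(-17\right) = \frac{17}{2} \approx 8.5$)
$p{\left(W,T \right)} = - \frac{11}{15 + T + W}$ ($p{\left(W,T \right)} = - \frac{11}{\left(T + W\right) + 15} = - \frac{11}{15 + T + W}$)
$\frac{1}{p{\left(384,f \right)} + t{\left(-3 \right)}} = \frac{1}{- \frac{11}{15 + \frac{17}{2} + 384} + 985} = \frac{1}{- \frac{11}{\frac{815}{2}} + 985} = \frac{1}{\left(-11\right) \frac{2}{815} + 985} = \frac{1}{- \frac{22}{815} + 985} = \frac{1}{\frac{802753}{815}} = \frac{815}{802753}$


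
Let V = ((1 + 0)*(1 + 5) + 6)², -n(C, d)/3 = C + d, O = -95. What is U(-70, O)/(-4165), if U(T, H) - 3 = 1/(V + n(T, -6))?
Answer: -1117/1549380 ≈ -0.00072093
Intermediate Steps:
n(C, d) = -3*C - 3*d (n(C, d) = -3*(C + d) = -3*C - 3*d)
V = 144 (V = (1*6 + 6)² = (6 + 6)² = 12² = 144)
U(T, H) = 3 + 1/(162 - 3*T) (U(T, H) = 3 + 1/(144 + (-3*T - 3*(-6))) = 3 + 1/(144 + (-3*T + 18)) = 3 + 1/(144 + (18 - 3*T)) = 3 + 1/(162 - 3*T))
U(-70, O)/(-4165) = ((-487 + 9*(-70))/(3*(-54 - 70)))/(-4165) = ((⅓)*(-487 - 630)/(-124))*(-1/4165) = ((⅓)*(-1/124)*(-1117))*(-1/4165) = (1117/372)*(-1/4165) = -1117/1549380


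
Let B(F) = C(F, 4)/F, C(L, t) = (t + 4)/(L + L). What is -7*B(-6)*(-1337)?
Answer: 9359/9 ≈ 1039.9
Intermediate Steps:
C(L, t) = (4 + t)/(2*L) (C(L, t) = (4 + t)/((2*L)) = (4 + t)*(1/(2*L)) = (4 + t)/(2*L))
B(F) = 4/F² (B(F) = ((4 + 4)/(2*F))/F = ((½)*8/F)/F = (4/F)/F = 4/F²)
-7*B(-6)*(-1337) = -28/(-6)²*(-1337) = -28/36*(-1337) = -7*⅑*(-1337) = -7/9*(-1337) = 9359/9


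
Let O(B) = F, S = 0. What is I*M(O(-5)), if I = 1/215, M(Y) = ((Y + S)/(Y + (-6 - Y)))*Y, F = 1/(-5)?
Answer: -1/32250 ≈ -3.1008e-5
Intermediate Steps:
F = -⅕ ≈ -0.20000
O(B) = -⅕
M(Y) = -Y²/6 (M(Y) = ((Y + 0)/(Y + (-6 - Y)))*Y = (Y/(-6))*Y = (Y*(-⅙))*Y = (-Y/6)*Y = -Y²/6)
I = 1/215 ≈ 0.0046512
I*M(O(-5)) = (-(-⅕)²/6)/215 = (-⅙*1/25)/215 = (1/215)*(-1/150) = -1/32250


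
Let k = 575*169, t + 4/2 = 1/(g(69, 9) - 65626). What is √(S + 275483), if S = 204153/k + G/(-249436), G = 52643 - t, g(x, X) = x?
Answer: 3*√4573346185909724409931779163866/12223326199370 ≈ 524.87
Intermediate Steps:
t = -131115/65557 (t = -2 + 1/(69 - 65626) = -2 + 1/(-65557) = -2 - 1/65557 = -131115/65557 ≈ -2.0000)
k = 97175
G = 3451248266/65557 (G = 52643 - 1*(-131115/65557) = 52643 + 131115/65557 = 3451248266/65557 ≈ 52645.)
S = 1501495560882403/794516202959050 (S = 204153/97175 + (3451248266/65557)/(-249436) = 204153*(1/97175) + (3451248266/65557)*(-1/249436) = 204153/97175 - 1725624133/8176137926 = 1501495560882403/794516202959050 ≈ 1.8898)
√(S + 275483) = √(1501495560882403/794516202959050 + 275483) = √(218877208635328853553/794516202959050) = 3*√4573346185909724409931779163866/12223326199370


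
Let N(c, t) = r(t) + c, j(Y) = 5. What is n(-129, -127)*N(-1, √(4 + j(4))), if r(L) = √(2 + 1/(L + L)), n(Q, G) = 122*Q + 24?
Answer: 15714 - 2619*√78 ≈ -7416.4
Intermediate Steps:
n(Q, G) = 24 + 122*Q
r(L) = √(2 + 1/(2*L))
N(c, t) = c + √(8 + 2/t)/2 (N(c, t) = √(8 + 2/t)/2 + c = c + √(8 + 2/t)/2)
n(-129, -127)*N(-1, √(4 + j(4))) = (24 + 122*(-129))*(-1 + √(8 + 2/(√(4 + 5)))/2) = (24 - 15738)*(-1 + √(8 + 2/(√9))/2) = -15714*(-1 + √(8 + 2/3)/2) = -15714*(-1 + √(8 + 2*(⅓))/2) = -15714*(-1 + √(8 + ⅔)/2) = -15714*(-1 + √(26/3)/2) = -15714*(-1 + (√78/3)/2) = -15714*(-1 + √78/6) = 15714 - 2619*√78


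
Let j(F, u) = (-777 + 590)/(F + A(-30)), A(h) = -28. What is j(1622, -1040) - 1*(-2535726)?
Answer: 4041947057/1594 ≈ 2.5357e+6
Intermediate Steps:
j(F, u) = -187/(-28 + F) (j(F, u) = (-777 + 590)/(F - 28) = -187/(-28 + F))
j(1622, -1040) - 1*(-2535726) = -187/(-28 + 1622) - 1*(-2535726) = -187/1594 + 2535726 = 4041947057/1594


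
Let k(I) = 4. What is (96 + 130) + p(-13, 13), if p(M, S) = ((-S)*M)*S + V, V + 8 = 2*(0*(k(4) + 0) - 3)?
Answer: 2409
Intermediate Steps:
V = -14 (V = -8 + 2*(0*(4 + 0) - 3) = -8 + 2*(0*4 - 3) = -8 + 2*(0 - 3) = -8 + 2*(-3) = -8 - 6 = -14)
p(M, S) = -14 - M*S**2 (p(M, S) = ((-S)*M)*S - 14 = (-M*S)*S - 14 = -M*S**2 - 14 = -14 - M*S**2)
(96 + 130) + p(-13, 13) = (96 + 130) + (-14 - 1*(-13)*13**2) = 226 + (-14 - 1*(-13)*169) = 226 + (-14 + 2197) = 226 + 2183 = 2409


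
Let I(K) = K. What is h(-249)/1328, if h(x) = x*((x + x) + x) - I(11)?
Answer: 23249/166 ≈ 140.05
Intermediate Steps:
h(x) = -11 + 3*x**2 (h(x) = x*((x + x) + x) - 1*11 = x*(2*x + x) - 11 = x*(3*x) - 11 = 3*x**2 - 11 = -11 + 3*x**2)
h(-249)/1328 = (-11 + 3*(-249)**2)/1328 = (-11 + 3*62001)*(1/1328) = (-11 + 186003)*(1/1328) = 185992*(1/1328) = 23249/166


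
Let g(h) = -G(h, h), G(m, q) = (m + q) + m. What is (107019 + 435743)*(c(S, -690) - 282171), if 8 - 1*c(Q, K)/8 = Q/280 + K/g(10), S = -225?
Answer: -1072493369904/7 ≈ -1.5321e+11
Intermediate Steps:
G(m, q) = q + 2*m
g(h) = -3*h (g(h) = -(h + 2*h) = -3*h)
c(Q, K) = 64 - Q/35 + 4*K/15 (c(Q, K) = 64 - 8*(Q/280 + K/((-3*10))) = 64 - 8*(Q*(1/280) + K/(-30)) = 64 - 8*(Q/280 + K*(-1/30)) = 64 - 8*(Q/280 - K/30) = 64 - 8*(-K/30 + Q/280) = 64 + (-Q/35 + 4*K/15) = 64 - Q/35 + 4*K/15)
(107019 + 435743)*(c(S, -690) - 282171) = (107019 + 435743)*((64 - 1/35*(-225) + (4/15)*(-690)) - 282171) = 542762*((64 + 45/7 - 184) - 282171) = 542762*(-795/7 - 282171) = 542762*(-1975992/7) = -1072493369904/7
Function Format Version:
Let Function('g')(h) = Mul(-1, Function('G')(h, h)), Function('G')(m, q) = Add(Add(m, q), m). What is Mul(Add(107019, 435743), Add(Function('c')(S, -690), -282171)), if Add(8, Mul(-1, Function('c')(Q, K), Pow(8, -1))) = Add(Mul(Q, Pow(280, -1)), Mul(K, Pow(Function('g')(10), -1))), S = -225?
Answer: Rational(-1072493369904, 7) ≈ -1.5321e+11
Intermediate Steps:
Function('G')(m, q) = Add(q, Mul(2, m))
Function('g')(h) = Mul(-3, h) (Function('g')(h) = Mul(-1, Add(h, Mul(2, h))) = Mul(-1, Mul(3, h)) = Mul(-3, h))
Function('c')(Q, K) = Add(64, Mul(Rational(-1, 35), Q), Mul(Rational(4, 15), K)) (Function('c')(Q, K) = Add(64, Mul(-8, Add(Mul(Q, Pow(280, -1)), Mul(K, Pow(Mul(-3, 10), -1))))) = Add(64, Mul(-8, Add(Mul(Q, Rational(1, 280)), Mul(K, Pow(-30, -1))))) = Add(64, Mul(-8, Add(Mul(Rational(1, 280), Q), Mul(K, Rational(-1, 30))))) = Add(64, Mul(-8, Add(Mul(Rational(1, 280), Q), Mul(Rational(-1, 30), K)))) = Add(64, Mul(-8, Add(Mul(Rational(-1, 30), K), Mul(Rational(1, 280), Q)))) = Add(64, Add(Mul(Rational(-1, 35), Q), Mul(Rational(4, 15), K))) = Add(64, Mul(Rational(-1, 35), Q), Mul(Rational(4, 15), K)))
Mul(Add(107019, 435743), Add(Function('c')(S, -690), -282171)) = Mul(Add(107019, 435743), Add(Add(64, Mul(Rational(-1, 35), -225), Mul(Rational(4, 15), -690)), -282171)) = Mul(542762, Add(Add(64, Rational(45, 7), -184), -282171)) = Mul(542762, Add(Rational(-795, 7), -282171)) = Mul(542762, Rational(-1975992, 7)) = Rational(-1072493369904, 7)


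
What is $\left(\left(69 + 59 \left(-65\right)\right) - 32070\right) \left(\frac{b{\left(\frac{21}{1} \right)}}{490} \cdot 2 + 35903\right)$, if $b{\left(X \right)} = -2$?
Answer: $- \frac{315221805788}{245} \approx -1.2866 \cdot 10^{9}$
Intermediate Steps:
$\left(\left(69 + 59 \left(-65\right)\right) - 32070\right) \left(\frac{b{\left(\frac{21}{1} \right)}}{490} \cdot 2 + 35903\right) = \left(\left(69 + 59 \left(-65\right)\right) - 32070\right) \left(- \frac{2}{490} \cdot 2 + 35903\right) = \left(\left(69 - 3835\right) - 32070\right) \left(\left(-2\right) \frac{1}{490} \cdot 2 + 35903\right) = \left(-3766 - 32070\right) \left(\left(- \frac{1}{245}\right) 2 + 35903\right) = - 35836 \left(- \frac{2}{245} + 35903\right) = \left(-35836\right) \frac{8796233}{245} = - \frac{315221805788}{245}$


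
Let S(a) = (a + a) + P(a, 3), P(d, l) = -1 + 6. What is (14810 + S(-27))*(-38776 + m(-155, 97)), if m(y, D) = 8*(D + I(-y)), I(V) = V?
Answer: -542614360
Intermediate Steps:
m(y, D) = -8*y + 8*D (m(y, D) = 8*(D - y) = -8*y + 8*D)
P(d, l) = 5
S(a) = 5 + 2*a (S(a) = (a + a) + 5 = 2*a + 5 = 5 + 2*a)
(14810 + S(-27))*(-38776 + m(-155, 97)) = (14810 + (5 + 2*(-27)))*(-38776 + (-8*(-155) + 8*97)) = (14810 + (5 - 54))*(-38776 + (1240 + 776)) = (14810 - 49)*(-38776 + 2016) = 14761*(-36760) = -542614360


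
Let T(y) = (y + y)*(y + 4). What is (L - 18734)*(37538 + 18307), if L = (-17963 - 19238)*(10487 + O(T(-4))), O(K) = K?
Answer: -21787682204745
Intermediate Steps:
T(y) = 2*y*(4 + y) (T(y) = (2*y)*(4 + y) = 2*y*(4 + y))
L = -390126887 (L = (-17963 - 19238)*(10487 + 2*(-4)*(4 - 4)) = -37201*(10487 + 2*(-4)*0) = -37201*(10487 + 0) = -37201*10487 = -390126887)
(L - 18734)*(37538 + 18307) = (-390126887 - 18734)*(37538 + 18307) = -390145621*55845 = -21787682204745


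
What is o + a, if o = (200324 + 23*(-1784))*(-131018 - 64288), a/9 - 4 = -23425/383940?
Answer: -265436350056797/8532 ≈ -3.1111e+10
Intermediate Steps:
a = 302467/8532 (a = 36 + 9*(-23425/383940) = 36 + 9*(-23425*1/383940) = 36 + 9*(-4685/76788) = 36 - 4685/8532 = 302467/8532 ≈ 35.451)
o = -31110683352 (o = (200324 - 41032)*(-195306) = 159292*(-195306) = -31110683352)
o + a = -31110683352 + 302467/8532 = -265436350056797/8532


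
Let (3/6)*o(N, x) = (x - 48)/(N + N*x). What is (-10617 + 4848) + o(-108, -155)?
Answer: -6853601/1188 ≈ -5769.0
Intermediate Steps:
o(N, x) = 2*(-48 + x)/(N + N*x) (o(N, x) = 2*((x - 48)/(N + N*x)) = 2*((-48 + x)/(N + N*x)) = 2*(-48 + x)/(N + N*x))
(-10617 + 4848) + o(-108, -155) = (-10617 + 4848) + 2*(-48 - 155)/(-108*(1 - 155)) = -5769 + 2*(-1/108)*(-203)/(-154) = -5769 + 2*(-1/108)*(-1/154)*(-203) = -5769 - 29/1188 = -6853601/1188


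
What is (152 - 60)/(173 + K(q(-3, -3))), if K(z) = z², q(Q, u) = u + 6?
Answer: 46/91 ≈ 0.50549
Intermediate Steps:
q(Q, u) = 6 + u
(152 - 60)/(173 + K(q(-3, -3))) = (152 - 60)/(173 + (6 - 3)²) = 92/(173 + 3²) = 92/(173 + 9) = 92/182 = 92*(1/182) = 46/91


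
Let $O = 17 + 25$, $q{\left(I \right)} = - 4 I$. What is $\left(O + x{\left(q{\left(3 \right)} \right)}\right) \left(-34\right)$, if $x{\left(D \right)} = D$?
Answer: $-1020$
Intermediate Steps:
$O = 42$
$\left(O + x{\left(q{\left(3 \right)} \right)}\right) \left(-34\right) = \left(42 - 12\right) \left(-34\right) = 30 \left(-34\right) = -1020$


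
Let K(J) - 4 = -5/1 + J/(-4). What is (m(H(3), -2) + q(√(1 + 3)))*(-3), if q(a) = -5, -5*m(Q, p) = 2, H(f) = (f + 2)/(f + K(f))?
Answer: 81/5 ≈ 16.200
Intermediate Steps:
K(J) = -1 - J/4 (K(J) = 4 + (-5/1 + J/(-4)) = 4 + (-5*1 + J*(-¼)) = 4 + (-5 - J/4) = -1 - J/4)
H(f) = (2 + f)/(-1 + 3*f/4) (H(f) = (f + 2)/(f + (-1 - f/4)) = (2 + f)/(-1 + 3*f/4))
m(Q, p) = -⅖ (m(Q, p) = -⅕*2 = -⅖)
(m(H(3), -2) + q(√(1 + 3)))*(-3) = (-⅖ - 5)*(-3) = -27/5*(-3) = 81/5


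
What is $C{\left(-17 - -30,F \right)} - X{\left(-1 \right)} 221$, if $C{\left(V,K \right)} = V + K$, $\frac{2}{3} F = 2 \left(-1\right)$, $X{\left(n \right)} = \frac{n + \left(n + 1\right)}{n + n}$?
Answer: $- \frac{201}{2} \approx -100.5$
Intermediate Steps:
$X{\left(n \right)} = \frac{1 + 2 n}{2 n}$ ($X{\left(n \right)} = \frac{n + \left(1 + n\right)}{2 n} = \left(1 + 2 n\right) \frac{1}{2 n} = \frac{1 + 2 n}{2 n}$)
$F = -3$ ($F = \frac{3 \cdot 2 \left(-1\right)}{2} = \frac{3}{2} \left(-2\right) = -3$)
$C{\left(V,K \right)} = K + V$
$C{\left(-17 - -30,F \right)} - X{\left(-1 \right)} 221 = \left(-3 - -13\right) - \frac{\frac{1}{2} - 1}{-1} \cdot 221 = \left(-3 + \left(-17 + 30\right)\right) - \left(-1\right) \left(- \frac{1}{2}\right) 221 = \left(-3 + 13\right) - \frac{1}{2} \cdot 221 = 10 - \frac{221}{2} = - \frac{201}{2}$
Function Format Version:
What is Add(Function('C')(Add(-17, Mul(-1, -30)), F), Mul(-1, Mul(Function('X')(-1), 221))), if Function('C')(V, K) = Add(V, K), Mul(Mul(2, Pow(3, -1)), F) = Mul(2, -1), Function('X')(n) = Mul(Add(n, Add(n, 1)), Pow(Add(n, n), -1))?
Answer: Rational(-201, 2) ≈ -100.50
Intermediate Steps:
Function('X')(n) = Mul(Rational(1, 2), Pow(n, -1), Add(1, Mul(2, n))) (Function('X')(n) = Mul(Add(n, Add(1, n)), Pow(Mul(2, n), -1)) = Mul(Add(1, Mul(2, n)), Mul(Rational(1, 2), Pow(n, -1))) = Mul(Rational(1, 2), Pow(n, -1), Add(1, Mul(2, n))))
F = -3 (F = Mul(Rational(3, 2), Mul(2, -1)) = Mul(Rational(3, 2), -2) = -3)
Function('C')(V, K) = Add(K, V)
Add(Function('C')(Add(-17, Mul(-1, -30)), F), Mul(-1, Mul(Function('X')(-1), 221))) = Add(Add(-3, Add(-17, Mul(-1, -30))), Mul(-1, Mul(Mul(Pow(-1, -1), Add(Rational(1, 2), -1)), 221))) = Add(Add(-3, Add(-17, 30)), Mul(-1, Mul(Mul(-1, Rational(-1, 2)), 221))) = Add(Add(-3, 13), Mul(-1, Mul(Rational(1, 2), 221))) = Add(10, Mul(-1, Rational(221, 2))) = Add(10, Rational(-221, 2)) = Rational(-201, 2)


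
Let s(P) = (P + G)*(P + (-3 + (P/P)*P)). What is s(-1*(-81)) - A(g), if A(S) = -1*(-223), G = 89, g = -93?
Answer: 26807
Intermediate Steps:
A(S) = 223
s(P) = (-3 + 2*P)*(89 + P) (s(P) = (P + 89)*(P + (-3 + (P/P)*P)) = (89 + P)*(P + (-3 + 1*P)) = (89 + P)*(P + (-3 + P)) = (89 + P)*(-3 + 2*P) = (-3 + 2*P)*(89 + P))
s(-1*(-81)) - A(g) = (-267 + 2*(-1*(-81))² + 175*(-1*(-81))) - 1*223 = (-267 + 2*81² + 175*81) - 223 = (-267 + 2*6561 + 14175) - 223 = (-267 + 13122 + 14175) - 223 = 27030 - 223 = 26807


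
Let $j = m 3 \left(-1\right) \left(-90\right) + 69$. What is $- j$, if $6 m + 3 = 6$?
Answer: $-204$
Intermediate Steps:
$m = \frac{1}{2}$ ($m = - \frac{1}{2} + \frac{1}{6} \cdot 6 = - \frac{1}{2} + 1 = \frac{1}{2} \approx 0.5$)
$j = 204$ ($j = \frac{1}{2} \cdot 3 \left(-1\right) \left(-90\right) + 69 = \frac{3}{2} \left(-1\right) \left(-90\right) + 69 = \left(- \frac{3}{2}\right) \left(-90\right) + 69 = 135 + 69 = 204$)
$- j = \left(-1\right) 204 = -204$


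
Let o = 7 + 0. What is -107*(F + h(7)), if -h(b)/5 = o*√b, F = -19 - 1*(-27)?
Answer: -856 + 3745*√7 ≈ 9052.3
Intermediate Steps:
F = 8 (F = -19 + 27 = 8)
o = 7
h(b) = -35*√b
-107*(F + h(7)) = -107*(8 - 35*√7) = -856 + 3745*√7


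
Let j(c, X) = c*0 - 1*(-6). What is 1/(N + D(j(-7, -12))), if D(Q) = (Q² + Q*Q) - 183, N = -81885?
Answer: -1/81996 ≈ -1.2196e-5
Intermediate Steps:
j(c, X) = 6 (j(c, X) = 0 + 6 = 6)
D(Q) = -183 + 2*Q² (D(Q) = (Q² + Q²) - 183 = 2*Q² - 183 = -183 + 2*Q²)
1/(N + D(j(-7, -12))) = 1/(-81885 + (-183 + 2*6²)) = 1/(-81885 + (-183 + 2*36)) = 1/(-81885 + (-183 + 72)) = 1/(-81885 - 111) = 1/(-81996) = -1/81996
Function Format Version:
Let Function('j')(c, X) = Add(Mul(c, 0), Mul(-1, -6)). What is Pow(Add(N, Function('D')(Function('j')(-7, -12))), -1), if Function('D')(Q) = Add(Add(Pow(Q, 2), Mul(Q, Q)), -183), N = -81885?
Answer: Rational(-1, 81996) ≈ -1.2196e-5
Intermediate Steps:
Function('j')(c, X) = 6 (Function('j')(c, X) = Add(0, 6) = 6)
Function('D')(Q) = Add(-183, Mul(2, Pow(Q, 2))) (Function('D')(Q) = Add(Add(Pow(Q, 2), Pow(Q, 2)), -183) = Add(Mul(2, Pow(Q, 2)), -183) = Add(-183, Mul(2, Pow(Q, 2))))
Pow(Add(N, Function('D')(Function('j')(-7, -12))), -1) = Pow(Add(-81885, Add(-183, Mul(2, Pow(6, 2)))), -1) = Pow(Add(-81885, Add(-183, Mul(2, 36))), -1) = Pow(Add(-81885, Add(-183, 72)), -1) = Pow(Add(-81885, -111), -1) = Pow(-81996, -1) = Rational(-1, 81996)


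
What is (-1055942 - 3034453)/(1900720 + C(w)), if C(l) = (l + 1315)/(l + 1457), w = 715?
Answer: -888433794/412836587 ≈ -2.1520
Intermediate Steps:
C(l) = (1315 + l)/(1457 + l)
(-1055942 - 3034453)/(1900720 + C(w)) = (-1055942 - 3034453)/(1900720 + (1315 + 715)/(1457 + 715)) = -4090395/(1900720 + 2030/2172) = -4090395/(1900720 + (1/2172)*2030) = -4090395/(1900720 + 1015/1086) = -4090395/2064182935/1086 = -4090395*1086/2064182935 = -888433794/412836587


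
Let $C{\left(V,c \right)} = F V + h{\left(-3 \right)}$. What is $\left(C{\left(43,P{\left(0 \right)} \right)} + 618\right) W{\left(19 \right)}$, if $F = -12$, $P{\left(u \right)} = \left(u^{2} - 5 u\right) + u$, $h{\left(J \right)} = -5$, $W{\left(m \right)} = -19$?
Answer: $-1843$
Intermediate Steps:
$P{\left(u \right)} = u^{2} - 4 u$
$C{\left(V,c \right)} = -5 - 12 V$ ($C{\left(V,c \right)} = - 12 V - 5 = -5 - 12 V$)
$\left(C{\left(43,P{\left(0 \right)} \right)} + 618\right) W{\left(19 \right)} = \left(\left(-5 - 516\right) + 618\right) \left(-19\right) = \left(-521 + 618\right) \left(-19\right) = 97 \left(-19\right) = -1843$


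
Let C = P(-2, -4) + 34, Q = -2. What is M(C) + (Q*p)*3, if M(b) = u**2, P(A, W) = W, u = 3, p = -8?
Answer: 57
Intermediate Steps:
C = 30 (C = -4 + 34 = 30)
M(b) = 9 (M(b) = 3**2 = 9)
M(C) + (Q*p)*3 = 9 - 2*(-8)*3 = 9 + 16*3 = 9 + 48 = 57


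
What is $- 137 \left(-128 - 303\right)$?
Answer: $59047$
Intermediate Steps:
$- 137 \left(-128 - 303\right) = \left(-137\right) \left(-431\right) = 59047$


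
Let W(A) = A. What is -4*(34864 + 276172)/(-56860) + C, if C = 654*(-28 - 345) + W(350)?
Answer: -3462349244/14215 ≈ -2.4357e+5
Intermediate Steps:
C = -243592 (C = 654*(-28 - 345) + 350 = 654*(-373) + 350 = -243942 + 350 = -243592)
-4*(34864 + 276172)/(-56860) + C = -4*(34864 + 276172)/(-56860) - 243592 = -1244144*(-1)/56860 - 243592 = -4*(-77759/14215) - 243592 = 311036/14215 - 243592 = -3462349244/14215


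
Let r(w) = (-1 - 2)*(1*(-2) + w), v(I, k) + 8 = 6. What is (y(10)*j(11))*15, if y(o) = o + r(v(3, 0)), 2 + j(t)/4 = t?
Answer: 11880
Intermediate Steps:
j(t) = -8 + 4*t
v(I, k) = -2 (v(I, k) = -8 + 6 = -2)
r(w) = 6 - 3*w (r(w) = -3*(-2 + w) = 6 - 3*w)
y(o) = 12 + o (y(o) = o + (6 - 3*(-2)) = o + (6 + 6) = o + 12 = 12 + o)
(y(10)*j(11))*15 = ((12 + 10)*(-8 + 4*11))*15 = (22*(-8 + 44))*15 = (22*36)*15 = 792*15 = 11880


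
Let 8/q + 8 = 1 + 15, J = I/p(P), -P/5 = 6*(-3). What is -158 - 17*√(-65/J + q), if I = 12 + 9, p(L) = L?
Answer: -158 - 17*I*√13601/7 ≈ -158.0 - 283.23*I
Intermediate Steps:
P = 90 (P = -30*(-3) = -5*(-18) = 90)
I = 21
J = 7/30 (J = 21/90 = 21*(1/90) = 7/30 ≈ 0.23333)
q = 1 (q = 8/(-8 + (1 + 15)) = 8/(-8 + 16) = 8/8 = 8*(⅛) = 1)
-158 - 17*√(-65/J + q) = -158 - 17*√(-65/7/30 + 1) = -158 - 17*√(-65*30/7 + 1) = -158 - 17*√(-1950/7 + 1) = -158 - 17*I*√13601/7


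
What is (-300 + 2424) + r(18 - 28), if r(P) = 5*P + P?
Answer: 2064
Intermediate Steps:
r(P) = 6*P
(-300 + 2424) + r(18 - 28) = (-300 + 2424) + 6*(18 - 28) = 2124 + 6*(-10) = 2124 - 60 = 2064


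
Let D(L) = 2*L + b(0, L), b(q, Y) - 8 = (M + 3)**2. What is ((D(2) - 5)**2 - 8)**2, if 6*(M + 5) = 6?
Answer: 3136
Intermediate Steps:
M = -4 (M = -5 + (1/6)*6 = -5 + 1 = -4)
b(q, Y) = 9 (b(q, Y) = 8 + (-4 + 3)**2 = 8 + (-1)**2 = 8 + 1 = 9)
D(L) = 9 + 2*L (D(L) = 2*L + 9 = 9 + 2*L)
((D(2) - 5)**2 - 8)**2 = (((9 + 2*2) - 5)**2 - 8)**2 = (((9 + 4) - 5)**2 - 8)**2 = ((13 - 5)**2 - 8)**2 = (8**2 - 8)**2 = (64 - 8)**2 = 56**2 = 3136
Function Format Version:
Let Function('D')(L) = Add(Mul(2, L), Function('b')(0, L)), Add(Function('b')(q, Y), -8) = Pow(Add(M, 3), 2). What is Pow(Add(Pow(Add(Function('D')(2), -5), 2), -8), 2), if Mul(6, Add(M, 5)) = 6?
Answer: 3136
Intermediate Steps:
M = -4 (M = Add(-5, Mul(Rational(1, 6), 6)) = Add(-5, 1) = -4)
Function('b')(q, Y) = 9 (Function('b')(q, Y) = Add(8, Pow(Add(-4, 3), 2)) = Add(8, Pow(-1, 2)) = Add(8, 1) = 9)
Function('D')(L) = Add(9, Mul(2, L)) (Function('D')(L) = Add(Mul(2, L), 9) = Add(9, Mul(2, L)))
Pow(Add(Pow(Add(Function('D')(2), -5), 2), -8), 2) = Pow(Add(Pow(Add(Add(9, Mul(2, 2)), -5), 2), -8), 2) = Pow(Add(Pow(Add(Add(9, 4), -5), 2), -8), 2) = Pow(Add(Pow(Add(13, -5), 2), -8), 2) = Pow(Add(Pow(8, 2), -8), 2) = Pow(Add(64, -8), 2) = Pow(56, 2) = 3136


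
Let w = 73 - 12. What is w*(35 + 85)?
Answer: 7320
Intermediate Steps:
w = 61
w*(35 + 85) = 61*(35 + 85) = 61*120 = 7320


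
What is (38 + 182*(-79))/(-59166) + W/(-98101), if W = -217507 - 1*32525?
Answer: 2700026942/967373961 ≈ 2.7911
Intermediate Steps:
W = -250032 (W = -217507 - 32525 = -250032)
(38 + 182*(-79))/(-59166) + W/(-98101) = (38 + 182*(-79))/(-59166) - 250032/(-98101) = (38 - 14378)*(-1/59166) - 250032*(-1/98101) = -14340*(-1/59166) + 250032/98101 = 2390/9861 + 250032/98101 = 2700026942/967373961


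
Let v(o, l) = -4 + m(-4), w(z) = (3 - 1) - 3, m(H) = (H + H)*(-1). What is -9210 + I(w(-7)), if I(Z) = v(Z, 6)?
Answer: -9206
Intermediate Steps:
m(H) = -2*H (m(H) = (2*H)*(-1) = -2*H)
w(z) = -1 (w(z) = 2 - 3 = -1)
v(o, l) = 4 (v(o, l) = -4 - 2*(-4) = -4 + 8 = 4)
I(Z) = 4
-9210 + I(w(-7)) = -9210 + 4 = -9206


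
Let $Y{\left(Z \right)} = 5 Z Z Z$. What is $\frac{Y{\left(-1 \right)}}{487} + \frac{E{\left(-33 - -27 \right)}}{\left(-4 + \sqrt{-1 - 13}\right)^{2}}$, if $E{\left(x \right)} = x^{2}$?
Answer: $\frac{- 20 \sqrt{14} + 8761 i}{487 \left(i + 4 \sqrt{14}\right)} \approx 0.069733 + 1.1973 i$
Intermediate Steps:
$Y{\left(Z \right)} = 5 Z^{3}$ ($Y{\left(Z \right)} = 5 Z Z^{2} = 5 Z^{3}$)
$\frac{Y{\left(-1 \right)}}{487} + \frac{E{\left(-33 - -27 \right)}}{\left(-4 + \sqrt{-1 - 13}\right)^{2}} = \frac{5 \left(-1\right)^{3}}{487} + \frac{\left(-33 - -27\right)^{2}}{\left(-4 + \sqrt{-1 - 13}\right)^{2}} = 5 \left(-1\right) \frac{1}{487} + \frac{\left(-33 + 27\right)^{2}}{\left(-4 + \sqrt{-14}\right)^{2}} = \left(-5\right) \frac{1}{487} + \frac{\left(-6\right)^{2}}{\left(-4 + i \sqrt{14}\right)^{2}} = - \frac{5}{487} + \frac{36}{\left(-4 + i \sqrt{14}\right)^{2}}$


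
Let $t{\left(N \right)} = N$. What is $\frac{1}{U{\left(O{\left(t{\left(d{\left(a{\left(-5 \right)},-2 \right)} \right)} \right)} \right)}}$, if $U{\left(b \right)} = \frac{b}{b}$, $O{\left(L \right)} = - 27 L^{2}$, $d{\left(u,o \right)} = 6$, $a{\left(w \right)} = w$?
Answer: $1$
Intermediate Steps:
$U{\left(b \right)} = 1$
$\frac{1}{U{\left(O{\left(t{\left(d{\left(a{\left(-5 \right)},-2 \right)} \right)} \right)} \right)}} = 1^{-1} = 1$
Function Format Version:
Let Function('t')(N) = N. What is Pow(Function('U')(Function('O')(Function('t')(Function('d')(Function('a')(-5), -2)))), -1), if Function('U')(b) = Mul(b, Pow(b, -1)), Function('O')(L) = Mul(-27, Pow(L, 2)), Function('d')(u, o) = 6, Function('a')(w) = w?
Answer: 1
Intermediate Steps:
Function('U')(b) = 1
Pow(Function('U')(Function('O')(Function('t')(Function('d')(Function('a')(-5), -2)))), -1) = Pow(1, -1) = 1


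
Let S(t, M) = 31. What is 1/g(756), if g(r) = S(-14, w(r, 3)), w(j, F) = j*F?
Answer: 1/31 ≈ 0.032258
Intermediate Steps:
w(j, F) = F*j
g(r) = 31
1/g(756) = 1/31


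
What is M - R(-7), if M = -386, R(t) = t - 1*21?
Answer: -358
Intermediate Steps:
R(t) = -21 + t (R(t) = t - 21 = -21 + t)
M - R(-7) = -386 - (-21 - 7) = -386 - 1*(-28) = -386 + 28 = -358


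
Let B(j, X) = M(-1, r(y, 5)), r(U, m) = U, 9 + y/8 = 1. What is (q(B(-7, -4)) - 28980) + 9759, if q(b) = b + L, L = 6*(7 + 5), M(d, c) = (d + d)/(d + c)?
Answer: -1244683/65 ≈ -19149.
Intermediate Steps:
y = -64 (y = -72 + 8*1 = -72 + 8 = -64)
M(d, c) = 2*d/(c + d) (M(d, c) = (2*d)/(c + d) = 2*d/(c + d))
B(j, X) = 2/65 (B(j, X) = 2*(-1)/(-64 - 1) = 2*(-1)/(-65) = 2*(-1)*(-1/65) = 2/65)
L = 72 (L = 6*12 = 72)
q(b) = 72 + b (q(b) = b + 72 = 72 + b)
(q(B(-7, -4)) - 28980) + 9759 = ((72 + 2/65) - 28980) + 9759 = (4682/65 - 28980) + 9759 = -1879018/65 + 9759 = -1244683/65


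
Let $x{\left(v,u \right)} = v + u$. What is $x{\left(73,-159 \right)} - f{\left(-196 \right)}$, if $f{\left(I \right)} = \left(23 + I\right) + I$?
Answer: $283$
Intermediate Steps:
$x{\left(v,u \right)} = u + v$
$f{\left(I \right)} = 23 + 2 I$
$x{\left(73,-159 \right)} - f{\left(-196 \right)} = \left(-159 + 73\right) - \left(23 + 2 \left(-196\right)\right) = -86 - \left(23 - 392\right) = -86 - -369 = -86 + 369 = 283$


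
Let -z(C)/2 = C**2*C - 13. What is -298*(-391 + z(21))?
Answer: 5628326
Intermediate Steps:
z(C) = 26 - 2*C**3 (z(C) = -2*(C**2*C - 13) = -2*(C**3 - 13) = -2*(-13 + C**3) = 26 - 2*C**3)
-298*(-391 + z(21)) = -298*(-391 + (26 - 2*21**3)) = -298*(-391 + (26 - 2*9261)) = -298*(-391 + (26 - 18522)) = -298*(-391 - 18496) = -298*(-18887) = -1*(-5628326) = 5628326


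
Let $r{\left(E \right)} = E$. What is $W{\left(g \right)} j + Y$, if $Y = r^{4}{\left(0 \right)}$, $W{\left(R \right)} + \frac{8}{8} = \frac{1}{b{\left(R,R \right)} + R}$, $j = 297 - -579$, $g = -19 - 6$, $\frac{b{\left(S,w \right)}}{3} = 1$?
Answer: $- \frac{10074}{11} \approx -915.82$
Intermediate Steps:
$b{\left(S,w \right)} = 3$ ($b{\left(S,w \right)} = 3 \cdot 1 = 3$)
$g = -25$ ($g = -19 - 6 = -25$)
$j = 876$ ($j = 297 + 579 = 876$)
$W{\left(R \right)} = -1 + \frac{1}{3 + R}$
$Y = 0$ ($Y = 0^{4} = 0$)
$W{\left(g \right)} j + Y = \frac{-2 - -25}{3 - 25} \cdot 876 + 0 = \frac{-2 + 25}{-22} \cdot 876 + 0 = \left(- \frac{1}{22}\right) 23 \cdot 876 + 0 = \left(- \frac{23}{22}\right) 876 + 0 = - \frac{10074}{11} + 0 = - \frac{10074}{11}$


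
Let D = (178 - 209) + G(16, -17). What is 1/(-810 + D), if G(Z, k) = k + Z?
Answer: -1/842 ≈ -0.0011876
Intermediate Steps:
G(Z, k) = Z + k
D = -32 (D = (178 - 209) + (16 - 17) = -31 - 1 = -32)
1/(-810 + D) = 1/(-810 - 32) = 1/(-842) = -1/842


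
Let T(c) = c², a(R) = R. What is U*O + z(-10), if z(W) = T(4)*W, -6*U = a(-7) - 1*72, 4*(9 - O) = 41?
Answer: -4235/24 ≈ -176.46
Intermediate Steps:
O = -5/4 (O = 9 - ¼*41 = 9 - 41/4 = -5/4 ≈ -1.2500)
U = 79/6 (U = -(-7 - 1*72)/6 = -(-7 - 72)/6 = -⅙*(-79) = 79/6 ≈ 13.167)
z(W) = 16*W (z(W) = 4²*W = 16*W)
U*O + z(-10) = (79/6)*(-5/4) + 16*(-10) = -395/24 - 160 = -4235/24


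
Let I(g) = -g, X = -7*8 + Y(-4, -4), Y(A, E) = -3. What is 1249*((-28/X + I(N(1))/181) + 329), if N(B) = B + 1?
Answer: 4394407909/10679 ≈ 4.1150e+5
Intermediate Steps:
N(B) = 1 + B
X = -59 (X = -7*8 - 3 = -56 - 3 = -59)
1249*((-28/X + I(N(1))/181) + 329) = 1249*((-28/(-59) - (1 + 1)/181) + 329) = 1249*((-28*(-1/59) - 1*2*(1/181)) + 329) = 1249*((28/59 - 2*1/181) + 329) = 1249*((28/59 - 2/181) + 329) = 1249*(4950/10679 + 329) = 1249*(3518341/10679) = 4394407909/10679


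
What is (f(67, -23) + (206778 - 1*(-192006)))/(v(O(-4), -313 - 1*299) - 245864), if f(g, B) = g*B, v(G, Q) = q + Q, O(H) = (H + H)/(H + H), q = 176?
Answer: -397243/246300 ≈ -1.6128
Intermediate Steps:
O(H) = 1 (O(H) = (2*H)/((2*H)) = (2*H)*(1/(2*H)) = 1)
v(G, Q) = 176 + Q
f(g, B) = B*g
(f(67, -23) + (206778 - 1*(-192006)))/(v(O(-4), -313 - 1*299) - 245864) = (-23*67 + (206778 - 1*(-192006)))/((176 + (-313 - 1*299)) - 245864) = (-1541 + (206778 + 192006))/((176 + (-313 - 299)) - 245864) = (-1541 + 398784)/((176 - 612) - 245864) = 397243/(-436 - 245864) = 397243/(-246300) = 397243*(-1/246300) = -397243/246300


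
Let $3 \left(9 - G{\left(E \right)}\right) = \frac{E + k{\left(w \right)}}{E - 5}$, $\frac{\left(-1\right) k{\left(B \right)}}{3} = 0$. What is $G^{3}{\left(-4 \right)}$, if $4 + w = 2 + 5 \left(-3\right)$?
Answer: $\frac{13651919}{19683} \approx 693.59$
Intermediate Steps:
$w = -17$ ($w = -4 + \left(2 + 5 \left(-3\right)\right) = -4 + \left(2 - 15\right) = -4 - 13 = -17$)
$k{\left(B \right)} = 0$ ($k{\left(B \right)} = \left(-3\right) 0 = 0$)
$G{\left(E \right)} = 9 - \frac{E}{3 \left(-5 + E\right)}$ ($G{\left(E \right)} = 9 - \frac{\left(E + 0\right) \frac{1}{E - 5}}{3} = 9 - \frac{E \frac{1}{-5 + E}}{3} = 9 - \frac{E}{3 \left(-5 + E\right)}$)
$G^{3}{\left(-4 \right)} = \left(\frac{-135 + 26 \left(-4\right)}{3 \left(-5 - 4\right)}\right)^{3} = \left(\frac{-135 - 104}{3 \left(-9\right)}\right)^{3} = \left(\frac{1}{3} \left(- \frac{1}{9}\right) \left(-239\right)\right)^{3} = \left(\frac{239}{27}\right)^{3} = \frac{13651919}{19683}$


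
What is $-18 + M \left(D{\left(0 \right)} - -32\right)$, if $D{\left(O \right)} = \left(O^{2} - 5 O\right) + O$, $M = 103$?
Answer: $3278$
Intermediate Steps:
$D{\left(O \right)} = O^{2} - 4 O$
$-18 + M \left(D{\left(0 \right)} - -32\right) = -18 + 103 \left(0 \left(-4 + 0\right) - -32\right) = -18 + 103 \left(0 \left(-4\right) + 32\right) = -18 + 103 \left(0 + 32\right) = -18 + 103 \cdot 32 = -18 + 3296 = 3278$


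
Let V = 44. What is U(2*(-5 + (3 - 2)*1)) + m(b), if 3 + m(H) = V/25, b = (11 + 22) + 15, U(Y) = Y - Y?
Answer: -31/25 ≈ -1.2400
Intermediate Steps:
U(Y) = 0
b = 48 (b = 33 + 15 = 48)
m(H) = -31/25 (m(H) = -3 + 44/25 = -31/25)
U(2*(-5 + (3 - 2)*1)) + m(b) = 0 - 31/25 = -31/25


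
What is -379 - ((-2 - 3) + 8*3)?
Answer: -398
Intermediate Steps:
-379 - ((-2 - 3) + 8*3) = -379 - (-5 + 24) = -379 - 1*19 = -379 - 19 = -398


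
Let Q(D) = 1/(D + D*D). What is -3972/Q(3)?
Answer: -47664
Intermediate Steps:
Q(D) = 1/(D + D**2)
-3972/Q(3) = -3972/(1/(3*(1 + 3))) = -3972/((1/3)/4) = -3972/((1/3)*(1/4)) = -3972/1/12 = -3972*12 = -47664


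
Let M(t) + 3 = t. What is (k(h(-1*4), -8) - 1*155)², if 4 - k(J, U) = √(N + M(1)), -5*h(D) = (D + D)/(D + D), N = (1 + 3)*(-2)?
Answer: (151 + I*√10)² ≈ 22791.0 + 955.01*I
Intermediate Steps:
M(t) = -3 + t
N = -8 (N = 4*(-2) = -8)
h(D) = -⅕ (h(D) = -(D + D)/(5*(D + D)) = -2*D/(5*(2*D)) = -2*D*1/(2*D)/5 = -⅕*1 = -⅕)
k(J, U) = 4 - I*√10 (k(J, U) = 4 - √(-8 + (-3 + 1)) = 4 - √(-8 - 2) = 4 - √(-10) = 4 - I*√10)
(k(h(-1*4), -8) - 1*155)² = ((4 - I*√10) - 1*155)² = ((4 - I*√10) - 155)² = (-151 - I*√10)²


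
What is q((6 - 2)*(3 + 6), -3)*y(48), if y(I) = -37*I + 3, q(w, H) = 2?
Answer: -3546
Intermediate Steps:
y(I) = 3 - 37*I
q((6 - 2)*(3 + 6), -3)*y(48) = 2*(3 - 37*48) = 2*(3 - 1776) = 2*(-1773) = -3546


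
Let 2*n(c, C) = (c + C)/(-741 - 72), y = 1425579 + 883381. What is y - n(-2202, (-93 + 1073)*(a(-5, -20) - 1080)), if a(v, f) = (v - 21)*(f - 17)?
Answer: 1877125559/813 ≈ 2.3089e+6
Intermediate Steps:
y = 2308960
a(v, f) = (-21 + v)*(-17 + f)
n(c, C) = -C/1626 - c/1626 (n(c, C) = ((c + C)/(-741 - 72))/2 = ((C + c)/(-813))/2 = ((C + c)*(-1/813))/2 = (-C/813 - c/813)/2 = -C/1626 - c/1626)
y - n(-2202, (-93 + 1073)*(a(-5, -20) - 1080)) = 2308960 - (-(-93 + 1073)*((357 - 21*(-20) - 17*(-5) - 20*(-5)) - 1080)/1626 - 1/1626*(-2202)) = 2308960 - (-490*((357 + 420 + 85 + 100) - 1080)/813 + 367/271) = 2308960 - (-490*(962 - 1080)/813 + 367/271) = 2308960 - (-490*(-118)/813 + 367/271) = 2308960 - (-1/1626*(-115640) + 367/271) = 2308960 - (57820/813 + 367/271) = 2308960 - 1*58921/813 = 2308960 - 58921/813 = 1877125559/813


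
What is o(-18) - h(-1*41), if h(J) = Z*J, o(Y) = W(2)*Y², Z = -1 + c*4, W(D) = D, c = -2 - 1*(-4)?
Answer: 935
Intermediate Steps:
c = 2 (c = -2 + 4 = 2)
Z = 7 (Z = -1 + 2*4 = -1 + 8 = 7)
o(Y) = 2*Y²
h(J) = 7*J
o(-18) - h(-1*41) = 2*(-18)² - 7*(-1*41) = 2*324 - 7*(-41) = 648 - 1*(-287) = 648 + 287 = 935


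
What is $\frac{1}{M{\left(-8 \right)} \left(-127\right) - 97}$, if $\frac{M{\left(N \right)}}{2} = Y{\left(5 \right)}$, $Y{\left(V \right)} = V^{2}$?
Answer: $- \frac{1}{6447} \approx -0.00015511$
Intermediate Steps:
$M{\left(N \right)} = 50$ ($M{\left(N \right)} = 2 \cdot 5^{2} = 2 \cdot 25 = 50$)
$\frac{1}{M{\left(-8 \right)} \left(-127\right) - 97} = \frac{1}{50 \left(-127\right) - 97} = \frac{1}{-6350 - 97} = \frac{1}{-6447} = - \frac{1}{6447}$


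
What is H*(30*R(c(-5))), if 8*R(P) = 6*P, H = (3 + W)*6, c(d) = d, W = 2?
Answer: -3375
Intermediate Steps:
H = 30 (H = (3 + 2)*6 = 5*6 = 30)
R(P) = 3*P/4 (R(P) = (6*P)/8 = 3*P/4)
H*(30*R(c(-5))) = 30*(30*((¾)*(-5))) = 30*(30*(-15/4)) = 30*(-225/2) = -3375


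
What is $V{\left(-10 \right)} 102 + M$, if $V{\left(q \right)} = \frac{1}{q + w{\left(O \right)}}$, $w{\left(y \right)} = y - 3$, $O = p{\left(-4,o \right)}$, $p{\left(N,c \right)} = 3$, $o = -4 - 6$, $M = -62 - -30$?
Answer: $- \frac{211}{5} \approx -42.2$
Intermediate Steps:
$M = -32$ ($M = -62 + 30 = -32$)
$o = -10$ ($o = -4 - 6 = -10$)
$O = 3$
$w{\left(y \right)} = -3 + y$
$V{\left(q \right)} = \frac{1}{q}$ ($V{\left(q \right)} = \frac{1}{q + \left(-3 + 3\right)} = \frac{1}{q + 0} = \frac{1}{q}$)
$V{\left(-10 \right)} 102 + M = \frac{1}{-10} \cdot 102 - 32 = \left(- \frac{1}{10}\right) 102 - 32 = - \frac{51}{5} - 32 = - \frac{211}{5}$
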